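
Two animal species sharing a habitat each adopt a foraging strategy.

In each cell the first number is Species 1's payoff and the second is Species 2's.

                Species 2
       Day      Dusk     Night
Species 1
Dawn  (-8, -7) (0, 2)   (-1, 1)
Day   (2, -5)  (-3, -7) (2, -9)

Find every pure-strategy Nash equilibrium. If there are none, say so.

(Dawn, Dusk); (Day, Day)

Species 1 against Day: payoffs -8, 2 → best response Day.
Species 1 against Dusk: payoffs 0, -3 → best response Dawn.
Species 1 against Night: payoffs -1, 2 → best response Day.
Species 2 against Dawn: payoffs -7, 2, 1 → best response Dusk.
Species 2 against Day: payoffs -5, -7, -9 → best response Day.
Mutual best responses: (Dawn, Dusk); (Day, Day).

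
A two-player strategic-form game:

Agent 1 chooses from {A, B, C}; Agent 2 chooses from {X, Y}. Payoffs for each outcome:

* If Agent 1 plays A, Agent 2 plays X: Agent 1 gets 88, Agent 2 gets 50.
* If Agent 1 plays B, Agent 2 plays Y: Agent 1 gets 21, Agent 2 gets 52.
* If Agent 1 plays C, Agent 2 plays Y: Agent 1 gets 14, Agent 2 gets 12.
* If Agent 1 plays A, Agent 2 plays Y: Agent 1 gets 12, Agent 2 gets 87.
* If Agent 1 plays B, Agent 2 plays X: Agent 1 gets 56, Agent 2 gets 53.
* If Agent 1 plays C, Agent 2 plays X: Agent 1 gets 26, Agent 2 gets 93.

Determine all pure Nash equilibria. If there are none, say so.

No pure-strategy Nash equilibrium.

(A, X): Agent 2 can switch to Y (50 → 87). Not NE.
(A, Y): Agent 1 can switch to B (12 → 21). Not NE.
(B, X): Agent 1 can switch to A (56 → 88). Not NE.
(B, Y): Agent 2 can switch to X (52 → 53). Not NE.
(C, X): Agent 1 can switch to A (26 → 88). Not NE.
(C, Y): Agent 1 can switch to B (14 → 21). Not NE.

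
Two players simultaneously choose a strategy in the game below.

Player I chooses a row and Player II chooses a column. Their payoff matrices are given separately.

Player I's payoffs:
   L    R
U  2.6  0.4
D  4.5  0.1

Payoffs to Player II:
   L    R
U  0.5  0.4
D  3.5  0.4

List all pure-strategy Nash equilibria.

Pure NE: (D, L)

Player I against L: payoffs 2.6, 4.5 → best response D.
Player I against R: payoffs 0.4, 0.1 → best response U.
Player II against U: payoffs 0.5, 0.4 → best response L.
Player II against D: payoffs 3.5, 0.4 → best response L.
Mutual best responses: (D, L).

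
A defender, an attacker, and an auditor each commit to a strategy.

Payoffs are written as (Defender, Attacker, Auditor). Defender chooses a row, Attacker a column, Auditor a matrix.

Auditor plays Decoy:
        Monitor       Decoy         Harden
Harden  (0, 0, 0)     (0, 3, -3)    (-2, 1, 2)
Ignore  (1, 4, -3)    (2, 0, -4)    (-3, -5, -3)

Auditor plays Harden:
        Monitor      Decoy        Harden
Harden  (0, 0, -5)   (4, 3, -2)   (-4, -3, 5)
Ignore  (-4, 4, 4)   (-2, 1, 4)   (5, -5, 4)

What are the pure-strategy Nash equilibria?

Pure NE: (Harden, Decoy, Harden)

Defender against (Monitor, Decoy): payoffs 0, 1 → best response Ignore.
Defender against (Monitor, Harden): payoffs 0, -4 → best response Harden.
Defender against (Decoy, Decoy): payoffs 0, 2 → best response Ignore.
Defender against (Decoy, Harden): payoffs 4, -2 → best response Harden.
Defender against (Harden, Decoy): payoffs -2, -3 → best response Harden.
Defender against (Harden, Harden): payoffs -4, 5 → best response Ignore.
Attacker against (Harden, Decoy): payoffs 0, 3, 1 → best response Decoy.
Attacker against (Harden, Harden): payoffs 0, 3, -3 → best response Decoy.
Attacker against (Ignore, Decoy): payoffs 4, 0, -5 → best response Monitor.
Attacker against (Ignore, Harden): payoffs 4, 1, -5 → best response Monitor.
Auditor against (Harden, Monitor): payoffs 0, -5 → best response Decoy.
Auditor against (Harden, Decoy): payoffs -3, -2 → best response Harden.
Auditor against (Harden, Harden): payoffs 2, 5 → best response Harden.
Auditor against (Ignore, Monitor): payoffs -3, 4 → best response Harden.
Auditor against (Ignore, Decoy): payoffs -4, 4 → best response Harden.
Auditor against (Ignore, Harden): payoffs -3, 4 → best response Harden.
Mutual best responses: (Harden, Decoy, Harden).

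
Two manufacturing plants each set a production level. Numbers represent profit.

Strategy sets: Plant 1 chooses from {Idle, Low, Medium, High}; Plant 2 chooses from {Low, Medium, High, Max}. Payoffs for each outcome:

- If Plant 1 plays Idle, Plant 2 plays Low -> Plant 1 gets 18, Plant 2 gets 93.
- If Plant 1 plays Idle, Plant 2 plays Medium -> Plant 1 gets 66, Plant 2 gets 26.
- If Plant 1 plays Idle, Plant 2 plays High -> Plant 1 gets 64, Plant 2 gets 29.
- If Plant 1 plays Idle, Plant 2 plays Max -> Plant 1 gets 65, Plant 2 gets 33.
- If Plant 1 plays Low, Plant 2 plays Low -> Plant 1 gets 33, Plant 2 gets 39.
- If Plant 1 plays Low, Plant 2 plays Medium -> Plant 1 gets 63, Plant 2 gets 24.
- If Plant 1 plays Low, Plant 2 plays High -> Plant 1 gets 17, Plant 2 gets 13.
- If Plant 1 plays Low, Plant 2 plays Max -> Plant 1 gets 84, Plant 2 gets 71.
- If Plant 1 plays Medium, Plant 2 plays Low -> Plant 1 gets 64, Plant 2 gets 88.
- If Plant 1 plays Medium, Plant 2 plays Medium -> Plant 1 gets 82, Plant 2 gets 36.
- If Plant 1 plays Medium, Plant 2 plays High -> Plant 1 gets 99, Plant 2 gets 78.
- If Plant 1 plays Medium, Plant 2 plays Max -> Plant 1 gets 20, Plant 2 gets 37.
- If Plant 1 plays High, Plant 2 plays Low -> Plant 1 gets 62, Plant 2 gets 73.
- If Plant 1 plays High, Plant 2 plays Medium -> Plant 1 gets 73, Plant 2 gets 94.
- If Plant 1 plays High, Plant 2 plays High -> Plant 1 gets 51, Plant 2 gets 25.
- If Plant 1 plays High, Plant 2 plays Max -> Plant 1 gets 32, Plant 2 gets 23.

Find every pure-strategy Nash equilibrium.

(Low, Max), (Medium, Low)

(Idle, Low): Plant 1 can switch to Low (18 → 33). Not NE.
(Idle, Medium): Plant 1 can switch to Medium (66 → 82). Not NE.
(Idle, High): Plant 1 can switch to Medium (64 → 99). Not NE.
(Idle, Max): Plant 1 can switch to Low (65 → 84). Not NE.
(Low, Low): Plant 1 can switch to Medium (33 → 64). Not NE.
(Low, Medium): Plant 1 can switch to Idle (63 → 66). Not NE.
(Low, High): Plant 1 can switch to Idle (17 → 64). Not NE.
(Low, Max): Plant 1 gets 84, best alternative 65; Plant 2 gets 71, best alternative 39. No profitable deviation — NE.
(Medium, Low): Plant 1 gets 64, best alternative 62; Plant 2 gets 88, best alternative 78. No profitable deviation — NE.
(Medium, Medium): Plant 2 can switch to Low (36 → 88). Not NE.
(Medium, High): Plant 2 can switch to Low (78 → 88). Not NE.
(Medium, Max): Plant 1 can switch to Idle (20 → 65). Not NE.
(The remaining 4 profiles each have a profitable deviation by the same check.)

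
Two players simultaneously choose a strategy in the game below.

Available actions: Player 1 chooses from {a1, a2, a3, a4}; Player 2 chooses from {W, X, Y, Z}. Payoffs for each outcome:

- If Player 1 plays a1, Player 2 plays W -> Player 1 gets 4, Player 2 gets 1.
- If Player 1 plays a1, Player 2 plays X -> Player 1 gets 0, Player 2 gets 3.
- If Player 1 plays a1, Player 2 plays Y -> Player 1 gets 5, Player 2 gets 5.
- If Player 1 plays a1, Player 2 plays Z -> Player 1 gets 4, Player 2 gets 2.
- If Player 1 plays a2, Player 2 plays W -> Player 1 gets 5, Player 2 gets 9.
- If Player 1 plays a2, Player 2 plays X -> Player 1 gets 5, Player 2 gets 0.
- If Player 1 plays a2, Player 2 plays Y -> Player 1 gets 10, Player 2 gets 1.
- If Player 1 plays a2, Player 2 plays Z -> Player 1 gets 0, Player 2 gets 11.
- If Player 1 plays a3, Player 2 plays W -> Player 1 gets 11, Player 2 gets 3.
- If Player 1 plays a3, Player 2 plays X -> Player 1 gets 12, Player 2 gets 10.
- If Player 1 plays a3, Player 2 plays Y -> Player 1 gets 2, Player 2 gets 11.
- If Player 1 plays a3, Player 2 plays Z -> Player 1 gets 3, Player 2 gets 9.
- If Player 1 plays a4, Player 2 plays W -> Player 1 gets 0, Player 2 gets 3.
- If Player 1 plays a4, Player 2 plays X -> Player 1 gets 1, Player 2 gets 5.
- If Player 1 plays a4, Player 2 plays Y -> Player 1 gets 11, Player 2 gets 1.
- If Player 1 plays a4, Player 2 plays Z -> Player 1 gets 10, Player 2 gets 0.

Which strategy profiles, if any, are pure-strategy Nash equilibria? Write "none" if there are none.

For each player, find the best response to each opponent profile; mutual best responses are the pure NE.
Player 1 against W: payoffs 4, 5, 11, 0 → best response a3.
Player 1 against X: payoffs 0, 5, 12, 1 → best response a3.
Player 1 against Y: payoffs 5, 10, 2, 11 → best response a4.
Player 1 against Z: payoffs 4, 0, 3, 10 → best response a4.
Player 2 against a1: payoffs 1, 3, 5, 2 → best response Y.
Player 2 against a2: payoffs 9, 0, 1, 11 → best response Z.
Player 2 against a3: payoffs 3, 10, 11, 9 → best response Y.
Player 2 against a4: payoffs 3, 5, 1, 0 → best response X.
No profile is a mutual best response for all players.

There is no pure-strategy Nash equilibrium.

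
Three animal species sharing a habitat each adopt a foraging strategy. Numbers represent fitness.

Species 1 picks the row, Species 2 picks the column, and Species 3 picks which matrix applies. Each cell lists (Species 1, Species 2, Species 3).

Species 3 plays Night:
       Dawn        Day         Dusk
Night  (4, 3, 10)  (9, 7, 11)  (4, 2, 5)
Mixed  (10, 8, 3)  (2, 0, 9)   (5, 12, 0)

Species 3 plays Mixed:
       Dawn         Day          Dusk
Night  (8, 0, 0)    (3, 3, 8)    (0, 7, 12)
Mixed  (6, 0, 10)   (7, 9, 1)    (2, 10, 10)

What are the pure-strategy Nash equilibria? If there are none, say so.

Species 1 against (Dawn, Night): payoffs 4, 10 → best response Mixed.
Species 1 against (Dawn, Mixed): payoffs 8, 6 → best response Night.
Species 1 against (Day, Night): payoffs 9, 2 → best response Night.
Species 1 against (Day, Mixed): payoffs 3, 7 → best response Mixed.
Species 1 against (Dusk, Night): payoffs 4, 5 → best response Mixed.
Species 1 against (Dusk, Mixed): payoffs 0, 2 → best response Mixed.
Species 2 against (Night, Night): payoffs 3, 7, 2 → best response Day.
Species 2 against (Night, Mixed): payoffs 0, 3, 7 → best response Dusk.
Species 2 against (Mixed, Night): payoffs 8, 0, 12 → best response Dusk.
Species 2 against (Mixed, Mixed): payoffs 0, 9, 10 → best response Dusk.
Species 3 against (Night, Dawn): payoffs 10, 0 → best response Night.
Species 3 against (Night, Day): payoffs 11, 8 → best response Night.
Species 3 against (Night, Dusk): payoffs 5, 12 → best response Mixed.
Species 3 against (Mixed, Dawn): payoffs 3, 10 → best response Mixed.
Species 3 against (Mixed, Day): payoffs 9, 1 → best response Night.
Species 3 against (Mixed, Dusk): payoffs 0, 10 → best response Mixed.
Mutual best responses: (Night, Day, Night); (Mixed, Dusk, Mixed).

Pure-strategy Nash equilibria: (Night, Day, Night); (Mixed, Dusk, Mixed)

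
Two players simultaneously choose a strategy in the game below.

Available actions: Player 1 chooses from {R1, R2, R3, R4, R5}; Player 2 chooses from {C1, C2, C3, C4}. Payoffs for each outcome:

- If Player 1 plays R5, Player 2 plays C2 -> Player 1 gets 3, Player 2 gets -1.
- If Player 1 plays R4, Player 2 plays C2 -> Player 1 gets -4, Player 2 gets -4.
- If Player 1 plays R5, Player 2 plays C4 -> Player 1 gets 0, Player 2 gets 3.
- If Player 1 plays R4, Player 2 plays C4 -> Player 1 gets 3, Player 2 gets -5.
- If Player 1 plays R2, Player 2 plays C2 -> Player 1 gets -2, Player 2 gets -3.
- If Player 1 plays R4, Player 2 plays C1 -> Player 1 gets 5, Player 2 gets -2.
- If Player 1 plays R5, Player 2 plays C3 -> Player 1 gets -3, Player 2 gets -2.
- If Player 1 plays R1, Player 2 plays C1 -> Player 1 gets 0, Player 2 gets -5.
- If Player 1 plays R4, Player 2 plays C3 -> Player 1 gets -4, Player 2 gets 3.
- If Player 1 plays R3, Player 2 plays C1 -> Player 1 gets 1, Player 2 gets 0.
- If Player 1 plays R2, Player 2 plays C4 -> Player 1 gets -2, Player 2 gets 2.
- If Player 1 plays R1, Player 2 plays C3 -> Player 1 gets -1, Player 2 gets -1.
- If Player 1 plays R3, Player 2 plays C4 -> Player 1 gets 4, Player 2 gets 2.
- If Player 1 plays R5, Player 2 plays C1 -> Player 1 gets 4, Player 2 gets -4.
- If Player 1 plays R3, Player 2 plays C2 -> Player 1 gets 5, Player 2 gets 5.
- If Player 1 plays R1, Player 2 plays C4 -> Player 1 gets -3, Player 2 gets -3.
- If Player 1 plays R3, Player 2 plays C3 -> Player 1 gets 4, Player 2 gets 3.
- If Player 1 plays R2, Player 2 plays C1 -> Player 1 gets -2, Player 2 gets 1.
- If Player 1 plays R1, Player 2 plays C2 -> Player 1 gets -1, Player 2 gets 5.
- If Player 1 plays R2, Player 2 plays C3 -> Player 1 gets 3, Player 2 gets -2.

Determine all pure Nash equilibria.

Player 1 against C1: payoffs 0, -2, 1, 5, 4 → best response R4.
Player 1 against C2: payoffs -1, -2, 5, -4, 3 → best response R3.
Player 1 against C3: payoffs -1, 3, 4, -4, -3 → best response R3.
Player 1 against C4: payoffs -3, -2, 4, 3, 0 → best response R3.
Player 2 against R1: payoffs -5, 5, -1, -3 → best response C2.
Player 2 against R2: payoffs 1, -3, -2, 2 → best response C4.
Player 2 against R3: payoffs 0, 5, 3, 2 → best response C2.
Player 2 against R4: payoffs -2, -4, 3, -5 → best response C3.
Player 2 against R5: payoffs -4, -1, -2, 3 → best response C4.
Mutual best responses: (R3, C2).

Pure NE: (R3, C2)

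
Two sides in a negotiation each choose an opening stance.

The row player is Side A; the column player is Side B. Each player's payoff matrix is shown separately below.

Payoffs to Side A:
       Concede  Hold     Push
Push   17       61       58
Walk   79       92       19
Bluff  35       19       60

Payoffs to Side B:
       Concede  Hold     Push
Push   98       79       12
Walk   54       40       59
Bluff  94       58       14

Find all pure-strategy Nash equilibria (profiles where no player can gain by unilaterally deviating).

There is no pure-strategy Nash equilibrium.

Side A against Concede: payoffs 17, 79, 35 → best response Walk.
Side A against Hold: payoffs 61, 92, 19 → best response Walk.
Side A against Push: payoffs 58, 19, 60 → best response Bluff.
Side B against Push: payoffs 98, 79, 12 → best response Concede.
Side B against Walk: payoffs 54, 40, 59 → best response Push.
Side B against Bluff: payoffs 94, 58, 14 → best response Concede.
No profile is a mutual best response for all players.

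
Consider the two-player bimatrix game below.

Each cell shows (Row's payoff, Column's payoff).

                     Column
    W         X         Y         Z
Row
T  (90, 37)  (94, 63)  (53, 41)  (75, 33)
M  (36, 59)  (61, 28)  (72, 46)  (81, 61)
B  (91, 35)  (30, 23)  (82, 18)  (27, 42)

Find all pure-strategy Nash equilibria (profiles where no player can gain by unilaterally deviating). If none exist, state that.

Pure-strategy Nash equilibria: (T, X) and (M, Z)

Row against W: payoffs 90, 36, 91 → best response B.
Row against X: payoffs 94, 61, 30 → best response T.
Row against Y: payoffs 53, 72, 82 → best response B.
Row against Z: payoffs 75, 81, 27 → best response M.
Column against T: payoffs 37, 63, 41, 33 → best response X.
Column against M: payoffs 59, 28, 46, 61 → best response Z.
Column against B: payoffs 35, 23, 18, 42 → best response Z.
Mutual best responses: (T, X); (M, Z).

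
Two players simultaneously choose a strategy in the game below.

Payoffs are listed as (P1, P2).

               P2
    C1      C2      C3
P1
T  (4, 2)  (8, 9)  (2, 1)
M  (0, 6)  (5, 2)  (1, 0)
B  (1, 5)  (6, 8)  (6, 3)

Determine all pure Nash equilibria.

The unique pure-strategy Nash equilibrium is (T, C2).

P1 against C1: payoffs 4, 0, 1 → best response T.
P1 against C2: payoffs 8, 5, 6 → best response T.
P1 against C3: payoffs 2, 1, 6 → best response B.
P2 against T: payoffs 2, 9, 1 → best response C2.
P2 against M: payoffs 6, 2, 0 → best response C1.
P2 against B: payoffs 5, 8, 3 → best response C2.
Mutual best responses: (T, C2).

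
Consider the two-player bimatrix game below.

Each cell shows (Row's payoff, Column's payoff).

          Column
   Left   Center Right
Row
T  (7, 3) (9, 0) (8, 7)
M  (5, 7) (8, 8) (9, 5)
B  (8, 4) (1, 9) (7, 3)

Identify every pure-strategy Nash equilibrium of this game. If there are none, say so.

No pure-strategy Nash equilibrium.

For each strategy profile, look for a profitable unilateral deviation.
(T, Left): Row can switch to B (7 → 8). Not NE.
(T, Center): Column can switch to Left (0 → 3). Not NE.
(T, Right): Row can switch to M (8 → 9). Not NE.
(M, Left): Row can switch to T (5 → 7). Not NE.
(M, Center): Row can switch to T (8 → 9). Not NE.
(M, Right): Column can switch to Left (5 → 7). Not NE.
(B, Left): Column can switch to Center (4 → 9). Not NE.
(B, Center): Row can switch to T (1 → 9). Not NE.
(B, Right): Row can switch to T (7 → 8). Not NE.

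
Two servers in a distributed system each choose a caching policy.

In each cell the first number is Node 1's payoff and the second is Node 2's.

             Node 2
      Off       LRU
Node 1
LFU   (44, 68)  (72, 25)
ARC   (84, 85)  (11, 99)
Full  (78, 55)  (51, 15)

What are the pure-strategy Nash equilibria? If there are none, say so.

This game has no pure Nash equilibrium.

(LFU, Off): Node 1 can switch to ARC (44 → 84). Not NE.
(LFU, LRU): Node 2 can switch to Off (25 → 68). Not NE.
(ARC, Off): Node 2 can switch to LRU (85 → 99). Not NE.
(ARC, LRU): Node 1 can switch to LFU (11 → 72). Not NE.
(Full, Off): Node 1 can switch to ARC (78 → 84). Not NE.
(Full, LRU): Node 1 can switch to LFU (51 → 72). Not NE.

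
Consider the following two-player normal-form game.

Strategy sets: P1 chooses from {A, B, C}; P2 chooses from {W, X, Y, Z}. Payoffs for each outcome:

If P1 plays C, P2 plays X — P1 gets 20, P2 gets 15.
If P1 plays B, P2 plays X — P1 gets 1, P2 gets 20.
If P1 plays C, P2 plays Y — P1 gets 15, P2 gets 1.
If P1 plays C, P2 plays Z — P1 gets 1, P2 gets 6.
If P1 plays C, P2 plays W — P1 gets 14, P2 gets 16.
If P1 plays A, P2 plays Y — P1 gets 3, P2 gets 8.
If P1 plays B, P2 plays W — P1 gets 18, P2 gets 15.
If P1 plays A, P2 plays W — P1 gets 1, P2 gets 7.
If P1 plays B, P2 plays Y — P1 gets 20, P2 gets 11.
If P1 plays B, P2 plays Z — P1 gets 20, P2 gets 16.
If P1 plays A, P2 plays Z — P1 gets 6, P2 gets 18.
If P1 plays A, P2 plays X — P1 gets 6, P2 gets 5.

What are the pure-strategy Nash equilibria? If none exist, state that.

(A, W): P1 can switch to B (1 → 18). Not NE.
(A, X): P1 can switch to C (6 → 20). Not NE.
(A, Y): P1 can switch to B (3 → 20). Not NE.
(A, Z): P1 can switch to B (6 → 20). Not NE.
(B, W): P2 can switch to X (15 → 20). Not NE.
(B, X): P1 can switch to A (1 → 6). Not NE.
(B, Y): P2 can switch to W (11 → 15). Not NE.
(B, Z): P2 can switch to X (16 → 20). Not NE.
(The remaining 4 profiles each have a profitable deviation by the same check.)

No pure-strategy Nash equilibrium.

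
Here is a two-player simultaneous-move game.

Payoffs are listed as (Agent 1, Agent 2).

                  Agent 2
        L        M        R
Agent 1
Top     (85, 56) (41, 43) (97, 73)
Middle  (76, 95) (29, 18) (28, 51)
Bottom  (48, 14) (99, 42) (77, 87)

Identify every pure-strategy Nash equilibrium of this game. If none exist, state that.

(Top, R)

Agent 1 against L: payoffs 85, 76, 48 → best response Top.
Agent 1 against M: payoffs 41, 29, 99 → best response Bottom.
Agent 1 against R: payoffs 97, 28, 77 → best response Top.
Agent 2 against Top: payoffs 56, 43, 73 → best response R.
Agent 2 against Middle: payoffs 95, 18, 51 → best response L.
Agent 2 against Bottom: payoffs 14, 42, 87 → best response R.
Mutual best responses: (Top, R).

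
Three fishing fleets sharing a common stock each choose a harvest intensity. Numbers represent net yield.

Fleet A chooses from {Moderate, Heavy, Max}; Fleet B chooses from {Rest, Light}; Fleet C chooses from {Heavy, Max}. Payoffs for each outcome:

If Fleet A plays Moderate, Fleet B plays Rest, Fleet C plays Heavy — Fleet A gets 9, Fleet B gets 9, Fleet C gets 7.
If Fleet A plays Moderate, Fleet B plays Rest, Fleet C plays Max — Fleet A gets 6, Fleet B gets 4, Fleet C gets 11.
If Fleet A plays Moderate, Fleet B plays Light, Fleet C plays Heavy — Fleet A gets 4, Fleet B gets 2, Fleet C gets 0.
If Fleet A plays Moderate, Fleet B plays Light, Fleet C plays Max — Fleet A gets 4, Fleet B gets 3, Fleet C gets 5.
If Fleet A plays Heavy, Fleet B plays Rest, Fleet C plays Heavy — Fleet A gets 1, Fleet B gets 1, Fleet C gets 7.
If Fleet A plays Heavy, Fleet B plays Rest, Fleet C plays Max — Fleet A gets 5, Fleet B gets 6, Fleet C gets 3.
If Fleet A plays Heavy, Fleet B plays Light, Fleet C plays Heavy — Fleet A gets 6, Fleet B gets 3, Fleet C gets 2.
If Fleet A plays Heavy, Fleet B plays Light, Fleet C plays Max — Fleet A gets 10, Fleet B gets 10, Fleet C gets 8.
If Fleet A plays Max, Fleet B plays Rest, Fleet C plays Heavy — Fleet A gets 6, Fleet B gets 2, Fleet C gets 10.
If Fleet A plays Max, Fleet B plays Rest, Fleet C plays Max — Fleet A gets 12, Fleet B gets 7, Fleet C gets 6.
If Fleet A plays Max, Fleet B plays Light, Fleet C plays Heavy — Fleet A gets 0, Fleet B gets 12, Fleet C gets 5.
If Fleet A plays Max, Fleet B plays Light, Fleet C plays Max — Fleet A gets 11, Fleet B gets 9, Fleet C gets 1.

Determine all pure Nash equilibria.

No pure-strategy Nash equilibrium.

Fleet A against (Rest, Heavy): payoffs 9, 1, 6 → best response Moderate.
Fleet A against (Rest, Max): payoffs 6, 5, 12 → best response Max.
Fleet A against (Light, Heavy): payoffs 4, 6, 0 → best response Heavy.
Fleet A against (Light, Max): payoffs 4, 10, 11 → best response Max.
Fleet B against (Moderate, Heavy): payoffs 9, 2 → best response Rest.
Fleet B against (Moderate, Max): payoffs 4, 3 → best response Rest.
Fleet B against (Heavy, Heavy): payoffs 1, 3 → best response Light.
Fleet B against (Heavy, Max): payoffs 6, 10 → best response Light.
Fleet B against (Max, Heavy): payoffs 2, 12 → best response Light.
Fleet B against (Max, Max): payoffs 7, 9 → best response Light.
Fleet C against (Moderate, Rest): payoffs 7, 11 → best response Max.
Fleet C against (Moderate, Light): payoffs 0, 5 → best response Max.
Fleet C against (Heavy, Rest): payoffs 7, 3 → best response Heavy.
Fleet C against (Heavy, Light): payoffs 2, 8 → best response Max.
Fleet C against (Max, Rest): payoffs 10, 6 → best response Heavy.
Fleet C against (Max, Light): payoffs 5, 1 → best response Heavy.
No profile is a mutual best response for all players.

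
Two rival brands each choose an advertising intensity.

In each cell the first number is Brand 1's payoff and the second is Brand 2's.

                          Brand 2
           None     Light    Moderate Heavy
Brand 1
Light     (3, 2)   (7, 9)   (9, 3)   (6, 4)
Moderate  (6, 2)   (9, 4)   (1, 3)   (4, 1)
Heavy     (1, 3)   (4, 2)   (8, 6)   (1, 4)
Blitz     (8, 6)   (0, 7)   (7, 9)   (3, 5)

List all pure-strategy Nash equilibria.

Brand 1 against None: payoffs 3, 6, 1, 8 → best response Blitz.
Brand 1 against Light: payoffs 7, 9, 4, 0 → best response Moderate.
Brand 1 against Moderate: payoffs 9, 1, 8, 7 → best response Light.
Brand 1 against Heavy: payoffs 6, 4, 1, 3 → best response Light.
Brand 2 against Light: payoffs 2, 9, 3, 4 → best response Light.
Brand 2 against Moderate: payoffs 2, 4, 3, 1 → best response Light.
Brand 2 against Heavy: payoffs 3, 2, 6, 4 → best response Moderate.
Brand 2 against Blitz: payoffs 6, 7, 9, 5 → best response Moderate.
Mutual best responses: (Moderate, Light).

Pure NE: (Moderate, Light)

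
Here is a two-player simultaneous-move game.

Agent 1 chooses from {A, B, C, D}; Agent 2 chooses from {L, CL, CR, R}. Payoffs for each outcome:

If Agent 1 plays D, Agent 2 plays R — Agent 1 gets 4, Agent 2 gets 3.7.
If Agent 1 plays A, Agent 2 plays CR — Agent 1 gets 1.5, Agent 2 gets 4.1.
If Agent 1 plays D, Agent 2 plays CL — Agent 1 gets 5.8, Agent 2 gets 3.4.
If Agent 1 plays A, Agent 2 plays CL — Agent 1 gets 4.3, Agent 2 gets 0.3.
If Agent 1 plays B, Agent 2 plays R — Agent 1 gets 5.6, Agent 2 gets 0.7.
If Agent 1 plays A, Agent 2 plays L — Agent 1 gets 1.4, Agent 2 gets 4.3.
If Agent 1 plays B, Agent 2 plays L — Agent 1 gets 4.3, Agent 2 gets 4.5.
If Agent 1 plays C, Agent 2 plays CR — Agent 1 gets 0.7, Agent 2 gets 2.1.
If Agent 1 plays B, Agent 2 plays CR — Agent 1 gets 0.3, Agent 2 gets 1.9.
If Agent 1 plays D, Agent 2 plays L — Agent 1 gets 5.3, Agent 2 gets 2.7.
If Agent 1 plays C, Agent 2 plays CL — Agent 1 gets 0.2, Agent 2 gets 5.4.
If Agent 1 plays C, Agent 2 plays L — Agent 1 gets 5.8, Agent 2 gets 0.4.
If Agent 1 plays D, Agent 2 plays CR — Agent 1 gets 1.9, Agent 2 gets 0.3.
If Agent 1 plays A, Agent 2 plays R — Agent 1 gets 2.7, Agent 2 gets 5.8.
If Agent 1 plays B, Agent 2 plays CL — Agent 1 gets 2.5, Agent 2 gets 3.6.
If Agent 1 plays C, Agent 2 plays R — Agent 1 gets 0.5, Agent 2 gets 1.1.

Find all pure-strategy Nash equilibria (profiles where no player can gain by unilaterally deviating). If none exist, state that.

Mark each player's best response to every combination of opponents' strategies; a profile where every player is best-responding is a pure Nash equilibrium.
Agent 1 against L: payoffs 1.4, 4.3, 5.8, 5.3 → best response C.
Agent 1 against CL: payoffs 4.3, 2.5, 0.2, 5.8 → best response D.
Agent 1 against CR: payoffs 1.5, 0.3, 0.7, 1.9 → best response D.
Agent 1 against R: payoffs 2.7, 5.6, 0.5, 4 → best response B.
Agent 2 against A: payoffs 4.3, 0.3, 4.1, 5.8 → best response R.
Agent 2 against B: payoffs 4.5, 3.6, 1.9, 0.7 → best response L.
Agent 2 against C: payoffs 0.4, 5.4, 2.1, 1.1 → best response CL.
Agent 2 against D: payoffs 2.7, 3.4, 0.3, 3.7 → best response R.
No profile is a mutual best response for all players.

none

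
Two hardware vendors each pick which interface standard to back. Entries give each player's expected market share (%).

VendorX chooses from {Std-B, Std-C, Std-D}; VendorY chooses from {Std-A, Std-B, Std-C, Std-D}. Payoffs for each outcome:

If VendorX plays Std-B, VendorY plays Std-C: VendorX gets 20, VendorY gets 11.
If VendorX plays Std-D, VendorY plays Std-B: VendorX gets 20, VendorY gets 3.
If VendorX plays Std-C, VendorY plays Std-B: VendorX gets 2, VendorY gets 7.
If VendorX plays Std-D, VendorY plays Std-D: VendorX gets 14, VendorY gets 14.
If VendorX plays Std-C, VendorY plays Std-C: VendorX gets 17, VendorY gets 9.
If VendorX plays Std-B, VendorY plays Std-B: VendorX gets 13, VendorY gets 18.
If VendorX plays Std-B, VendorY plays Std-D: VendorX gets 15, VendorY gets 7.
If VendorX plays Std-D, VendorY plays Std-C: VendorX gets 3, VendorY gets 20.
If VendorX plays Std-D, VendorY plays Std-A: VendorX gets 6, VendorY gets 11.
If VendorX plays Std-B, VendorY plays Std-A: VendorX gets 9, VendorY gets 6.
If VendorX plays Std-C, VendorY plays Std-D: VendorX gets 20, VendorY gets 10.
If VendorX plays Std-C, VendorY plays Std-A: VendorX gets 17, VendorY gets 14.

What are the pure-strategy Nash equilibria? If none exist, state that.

Pure NE: (Std-C, Std-A)

For each player, find the best response to each opponent profile; mutual best responses are the pure NE.
VendorX against Std-A: payoffs 9, 17, 6 → best response Std-C.
VendorX against Std-B: payoffs 13, 2, 20 → best response Std-D.
VendorX against Std-C: payoffs 20, 17, 3 → best response Std-B.
VendorX against Std-D: payoffs 15, 20, 14 → best response Std-C.
VendorY against Std-B: payoffs 6, 18, 11, 7 → best response Std-B.
VendorY against Std-C: payoffs 14, 7, 9, 10 → best response Std-A.
VendorY against Std-D: payoffs 11, 3, 20, 14 → best response Std-C.
Mutual best responses: (Std-C, Std-A).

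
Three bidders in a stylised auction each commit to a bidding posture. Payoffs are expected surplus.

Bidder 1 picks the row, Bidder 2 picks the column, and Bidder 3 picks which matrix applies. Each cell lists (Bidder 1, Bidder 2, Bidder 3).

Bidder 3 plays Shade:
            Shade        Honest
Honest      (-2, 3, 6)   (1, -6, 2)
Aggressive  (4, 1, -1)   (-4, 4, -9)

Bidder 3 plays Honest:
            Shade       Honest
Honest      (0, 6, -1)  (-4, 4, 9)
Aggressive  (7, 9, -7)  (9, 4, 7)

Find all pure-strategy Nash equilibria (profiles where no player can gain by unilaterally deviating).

Bidder 1 against (Shade, Shade): payoffs -2, 4 → best response Aggressive.
Bidder 1 against (Shade, Honest): payoffs 0, 7 → best response Aggressive.
Bidder 1 against (Honest, Shade): payoffs 1, -4 → best response Honest.
Bidder 1 against (Honest, Honest): payoffs -4, 9 → best response Aggressive.
Bidder 2 against (Honest, Shade): payoffs 3, -6 → best response Shade.
Bidder 2 against (Honest, Honest): payoffs 6, 4 → best response Shade.
Bidder 2 against (Aggressive, Shade): payoffs 1, 4 → best response Honest.
Bidder 2 against (Aggressive, Honest): payoffs 9, 4 → best response Shade.
Bidder 3 against (Honest, Shade): payoffs 6, -1 → best response Shade.
Bidder 3 against (Honest, Honest): payoffs 2, 9 → best response Honest.
Bidder 3 against (Aggressive, Shade): payoffs -1, -7 → best response Shade.
Bidder 3 against (Aggressive, Honest): payoffs -9, 7 → best response Honest.
No profile is a mutual best response for all players.

none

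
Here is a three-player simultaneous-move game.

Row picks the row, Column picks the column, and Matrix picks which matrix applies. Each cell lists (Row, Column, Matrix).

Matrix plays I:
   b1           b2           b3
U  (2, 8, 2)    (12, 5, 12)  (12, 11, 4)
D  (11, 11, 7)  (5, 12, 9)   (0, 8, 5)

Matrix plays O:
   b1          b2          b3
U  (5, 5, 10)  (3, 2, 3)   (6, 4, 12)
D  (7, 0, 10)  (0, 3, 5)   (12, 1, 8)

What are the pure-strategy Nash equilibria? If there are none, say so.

(U, b1, I): Row can switch to D (2 → 11). Not NE.
(U, b1, O): Row can switch to D (5 → 7). Not NE.
(U, b2, I): Column can switch to b1 (5 → 8). Not NE.
(U, b2, O): Column can switch to b1 (2 → 5). Not NE.
(U, b3, I): Matrix can switch to O (4 → 12). Not NE.
(U, b3, O): Row can switch to D (6 → 12). Not NE.
(D, b1, I): Column can switch to b2 (11 → 12). Not NE.
(D, b1, O): Column can switch to b2 (0 → 3). Not NE.
(D, b2, I): Row can switch to U (5 → 12). Not NE.
(D, b2, O): Row can switch to U (0 → 3). Not NE.
(The remaining 2 profiles each have a profitable deviation by the same check.)

There is no pure-strategy Nash equilibrium.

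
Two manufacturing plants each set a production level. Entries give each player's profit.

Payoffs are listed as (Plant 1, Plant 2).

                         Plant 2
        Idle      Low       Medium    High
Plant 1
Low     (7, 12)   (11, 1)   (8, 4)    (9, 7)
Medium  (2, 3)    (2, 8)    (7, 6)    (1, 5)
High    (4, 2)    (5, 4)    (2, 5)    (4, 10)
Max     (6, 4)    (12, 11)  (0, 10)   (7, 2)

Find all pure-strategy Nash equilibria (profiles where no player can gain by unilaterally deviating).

The pure Nash equilibria are (Low, Idle), (Max, Low).

Mark each player's best response to every combination of opponents' strategies; a profile where every player is best-responding is a pure Nash equilibrium.
Plant 1 against Idle: payoffs 7, 2, 4, 6 → best response Low.
Plant 1 against Low: payoffs 11, 2, 5, 12 → best response Max.
Plant 1 against Medium: payoffs 8, 7, 2, 0 → best response Low.
Plant 1 against High: payoffs 9, 1, 4, 7 → best response Low.
Plant 2 against Low: payoffs 12, 1, 4, 7 → best response Idle.
Plant 2 against Medium: payoffs 3, 8, 6, 5 → best response Low.
Plant 2 against High: payoffs 2, 4, 5, 10 → best response High.
Plant 2 against Max: payoffs 4, 11, 10, 2 → best response Low.
Mutual best responses: (Low, Idle); (Max, Low).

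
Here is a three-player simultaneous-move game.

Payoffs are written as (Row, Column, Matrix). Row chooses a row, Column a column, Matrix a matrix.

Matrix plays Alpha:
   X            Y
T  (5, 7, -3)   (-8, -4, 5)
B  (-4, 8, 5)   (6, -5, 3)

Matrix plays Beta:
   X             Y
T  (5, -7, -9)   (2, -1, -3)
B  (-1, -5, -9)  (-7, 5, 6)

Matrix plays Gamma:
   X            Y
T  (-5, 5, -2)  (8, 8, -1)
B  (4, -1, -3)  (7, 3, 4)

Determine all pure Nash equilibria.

No pure-strategy Nash equilibrium.

Mark each player's best response to every combination of opponents' strategies; a profile where every player is best-responding is a pure Nash equilibrium.
Row against (X, Alpha): payoffs 5, -4 → best response T.
Row against (X, Beta): payoffs 5, -1 → best response T.
Row against (X, Gamma): payoffs -5, 4 → best response B.
Row against (Y, Alpha): payoffs -8, 6 → best response B.
Row against (Y, Beta): payoffs 2, -7 → best response T.
Row against (Y, Gamma): payoffs 8, 7 → best response T.
Column against (T, Alpha): payoffs 7, -4 → best response X.
Column against (T, Beta): payoffs -7, -1 → best response Y.
Column against (T, Gamma): payoffs 5, 8 → best response Y.
Column against (B, Alpha): payoffs 8, -5 → best response X.
Column against (B, Beta): payoffs -5, 5 → best response Y.
Column against (B, Gamma): payoffs -1, 3 → best response Y.
Matrix against (T, X): payoffs -3, -9, -2 → best response Gamma.
Matrix against (T, Y): payoffs 5, -3, -1 → best response Alpha.
Matrix against (B, X): payoffs 5, -9, -3 → best response Alpha.
Matrix against (B, Y): payoffs 3, 6, 4 → best response Beta.
No profile is a mutual best response for all players.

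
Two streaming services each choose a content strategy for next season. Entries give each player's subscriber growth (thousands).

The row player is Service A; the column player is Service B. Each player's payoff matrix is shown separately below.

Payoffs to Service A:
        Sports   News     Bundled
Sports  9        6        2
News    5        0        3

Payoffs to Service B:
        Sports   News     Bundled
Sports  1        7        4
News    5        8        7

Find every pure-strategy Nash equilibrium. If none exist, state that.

(Sports, News)

For each player, find the best response to each opponent profile; mutual best responses are the pure NE.
Service A against Sports: payoffs 9, 5 → best response Sports.
Service A against News: payoffs 6, 0 → best response Sports.
Service A against Bundled: payoffs 2, 3 → best response News.
Service B against Sports: payoffs 1, 7, 4 → best response News.
Service B against News: payoffs 5, 8, 7 → best response News.
Mutual best responses: (Sports, News).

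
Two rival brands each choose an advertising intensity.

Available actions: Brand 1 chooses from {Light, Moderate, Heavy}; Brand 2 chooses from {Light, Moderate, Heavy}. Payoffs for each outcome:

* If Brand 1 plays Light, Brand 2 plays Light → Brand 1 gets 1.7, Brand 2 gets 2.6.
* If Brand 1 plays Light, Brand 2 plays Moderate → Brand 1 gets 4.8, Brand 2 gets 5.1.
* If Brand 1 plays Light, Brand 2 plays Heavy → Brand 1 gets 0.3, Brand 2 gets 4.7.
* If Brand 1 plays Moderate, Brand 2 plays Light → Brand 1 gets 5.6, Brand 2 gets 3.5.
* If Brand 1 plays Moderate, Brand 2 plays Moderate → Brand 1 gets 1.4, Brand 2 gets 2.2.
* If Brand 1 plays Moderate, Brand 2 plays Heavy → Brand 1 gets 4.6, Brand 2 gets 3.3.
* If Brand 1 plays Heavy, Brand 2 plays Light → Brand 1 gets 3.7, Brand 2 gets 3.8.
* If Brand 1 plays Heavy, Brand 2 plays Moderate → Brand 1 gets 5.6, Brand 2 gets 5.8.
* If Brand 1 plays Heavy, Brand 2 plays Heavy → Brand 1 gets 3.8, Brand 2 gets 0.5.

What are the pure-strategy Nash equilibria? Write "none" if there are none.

(Moderate, Light), (Heavy, Moderate)

For each strategy profile, look for a profitable unilateral deviation.
(Light, Light): Brand 1 can switch to Moderate (1.7 → 5.6). Not NE.
(Light, Moderate): Brand 1 can switch to Heavy (4.8 → 5.6). Not NE.
(Light, Heavy): Brand 1 can switch to Moderate (0.3 → 4.6). Not NE.
(Moderate, Light): Brand 1 gets 5.6, best alternative 3.7; Brand 2 gets 3.5, best alternative 3.3. No profitable deviation — NE.
(Moderate, Moderate): Brand 1 can switch to Light (1.4 → 4.8). Not NE.
(Moderate, Heavy): Brand 2 can switch to Light (3.3 → 3.5). Not NE.
(Heavy, Light): Brand 1 can switch to Moderate (3.7 → 5.6). Not NE.
(Heavy, Moderate): Brand 1 gets 5.6, best alternative 4.8; Brand 2 gets 5.8, best alternative 3.8. No profitable deviation — NE.
(Heavy, Heavy): Brand 1 can switch to Moderate (3.8 → 4.6). Not NE.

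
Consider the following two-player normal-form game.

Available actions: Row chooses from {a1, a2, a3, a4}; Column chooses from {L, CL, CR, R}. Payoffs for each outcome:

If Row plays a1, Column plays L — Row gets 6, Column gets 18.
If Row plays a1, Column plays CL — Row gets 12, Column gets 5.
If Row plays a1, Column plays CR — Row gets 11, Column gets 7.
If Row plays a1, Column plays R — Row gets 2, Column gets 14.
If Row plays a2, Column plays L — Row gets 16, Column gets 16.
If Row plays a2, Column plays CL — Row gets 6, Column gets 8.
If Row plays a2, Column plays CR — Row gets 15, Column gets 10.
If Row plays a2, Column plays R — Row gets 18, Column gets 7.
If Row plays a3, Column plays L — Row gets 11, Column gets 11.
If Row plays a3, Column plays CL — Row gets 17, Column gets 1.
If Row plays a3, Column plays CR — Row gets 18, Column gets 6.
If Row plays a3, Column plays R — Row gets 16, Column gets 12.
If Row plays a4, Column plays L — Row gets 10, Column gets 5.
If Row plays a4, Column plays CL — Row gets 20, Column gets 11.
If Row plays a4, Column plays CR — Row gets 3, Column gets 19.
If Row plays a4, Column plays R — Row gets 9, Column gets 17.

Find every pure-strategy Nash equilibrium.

(a2, L)

For each player, find the best response to each opponent profile; mutual best responses are the pure NE.
Row against L: payoffs 6, 16, 11, 10 → best response a2.
Row against CL: payoffs 12, 6, 17, 20 → best response a4.
Row against CR: payoffs 11, 15, 18, 3 → best response a3.
Row against R: payoffs 2, 18, 16, 9 → best response a2.
Column against a1: payoffs 18, 5, 7, 14 → best response L.
Column against a2: payoffs 16, 8, 10, 7 → best response L.
Column against a3: payoffs 11, 1, 6, 12 → best response R.
Column against a4: payoffs 5, 11, 19, 17 → best response CR.
Mutual best responses: (a2, L).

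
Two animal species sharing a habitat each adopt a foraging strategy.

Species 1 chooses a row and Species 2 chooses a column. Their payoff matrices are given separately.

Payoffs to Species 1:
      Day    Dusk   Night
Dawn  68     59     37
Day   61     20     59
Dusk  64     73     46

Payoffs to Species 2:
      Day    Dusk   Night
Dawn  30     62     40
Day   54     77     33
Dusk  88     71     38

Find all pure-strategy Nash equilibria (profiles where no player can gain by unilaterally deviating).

Species 1 against Day: payoffs 68, 61, 64 → best response Dawn.
Species 1 against Dusk: payoffs 59, 20, 73 → best response Dusk.
Species 1 against Night: payoffs 37, 59, 46 → best response Day.
Species 2 against Dawn: payoffs 30, 62, 40 → best response Dusk.
Species 2 against Day: payoffs 54, 77, 33 → best response Dusk.
Species 2 against Dusk: payoffs 88, 71, 38 → best response Day.
No profile is a mutual best response for all players.

There is no pure-strategy Nash equilibrium.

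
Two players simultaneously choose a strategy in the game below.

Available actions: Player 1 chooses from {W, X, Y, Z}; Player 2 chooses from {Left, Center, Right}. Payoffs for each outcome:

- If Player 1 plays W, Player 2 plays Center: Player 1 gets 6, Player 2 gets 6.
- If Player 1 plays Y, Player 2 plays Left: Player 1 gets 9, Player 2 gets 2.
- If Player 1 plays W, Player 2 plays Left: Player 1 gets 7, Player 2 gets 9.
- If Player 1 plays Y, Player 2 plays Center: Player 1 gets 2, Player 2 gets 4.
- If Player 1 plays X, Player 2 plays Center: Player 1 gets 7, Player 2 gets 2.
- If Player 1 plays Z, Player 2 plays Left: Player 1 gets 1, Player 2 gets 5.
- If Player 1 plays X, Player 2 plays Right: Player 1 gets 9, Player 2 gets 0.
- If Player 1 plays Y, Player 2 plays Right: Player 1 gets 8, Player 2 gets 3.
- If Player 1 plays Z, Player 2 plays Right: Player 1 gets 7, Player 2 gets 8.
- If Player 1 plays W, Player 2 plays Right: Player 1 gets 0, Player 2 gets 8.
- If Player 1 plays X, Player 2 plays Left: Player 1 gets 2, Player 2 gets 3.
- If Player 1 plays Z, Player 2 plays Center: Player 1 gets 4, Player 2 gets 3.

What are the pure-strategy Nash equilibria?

Mark each player's best response to every combination of opponents' strategies; a profile where every player is best-responding is a pure Nash equilibrium.
Player 1 against Left: payoffs 7, 2, 9, 1 → best response Y.
Player 1 against Center: payoffs 6, 7, 2, 4 → best response X.
Player 1 against Right: payoffs 0, 9, 8, 7 → best response X.
Player 2 against W: payoffs 9, 6, 8 → best response Left.
Player 2 against X: payoffs 3, 2, 0 → best response Left.
Player 2 against Y: payoffs 2, 4, 3 → best response Center.
Player 2 against Z: payoffs 5, 3, 8 → best response Right.
No profile is a mutual best response for all players.

none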